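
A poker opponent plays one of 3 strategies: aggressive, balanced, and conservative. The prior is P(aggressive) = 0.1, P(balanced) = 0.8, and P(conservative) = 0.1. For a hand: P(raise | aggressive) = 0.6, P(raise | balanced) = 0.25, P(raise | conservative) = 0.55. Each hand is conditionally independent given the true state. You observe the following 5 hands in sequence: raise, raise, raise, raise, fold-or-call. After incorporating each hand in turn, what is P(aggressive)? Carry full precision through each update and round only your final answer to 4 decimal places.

After 'raise': normaliser = 0.6·0.1000 + 0.25·0.8000 + 0.55·0.1000; P(aggressive) ≈ 0.1905, P(balanced) ≈ 0.6349, P(conservative) ≈ 0.1746
After 'raise': normaliser = 0.6·0.1905 + 0.25·0.6349 + 0.55·0.1746; P(aggressive) ≈ 0.3097, P(balanced) ≈ 0.4301, P(conservative) ≈ 0.2602
After 'raise': normaliser = 0.6·0.3097 + 0.25·0.4301 + 0.55·0.2602; P(aggressive) ≈ 0.4257, P(balanced) ≈ 0.2464, P(conservative) ≈ 0.3279
After 'raise': normaliser = 0.6·0.4257 + 0.25·0.2464 + 0.55·0.3279; P(aggressive) ≈ 0.5136, P(balanced) ≈ 0.1238, P(conservative) ≈ 0.3626
After 'fold-or-call': normaliser = 0.4·0.5136 + 0.75·0.1238 + 0.45·0.3626; P(aggressive) ≈ 0.4451, P(balanced) ≈ 0.2013, P(conservative) ≈ 0.3536

0.4451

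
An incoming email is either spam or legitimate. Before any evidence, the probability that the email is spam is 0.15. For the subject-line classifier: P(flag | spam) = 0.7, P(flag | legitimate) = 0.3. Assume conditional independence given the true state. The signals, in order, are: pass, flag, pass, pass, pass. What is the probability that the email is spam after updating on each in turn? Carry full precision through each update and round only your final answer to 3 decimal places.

0.014

Apply Bayes' rule sequentially, carrying P(spam) forward.
After 'pass': P(spam) = 0.3·0.1500 / (0.3·0.1500 + 0.7·0.8500) ≈ 0.0703
After 'flag': P(spam) = 0.7·0.0703 / (0.7·0.0703 + 0.3·0.9297) ≈ 0.1500
After 'pass': P(spam) = 0.3·0.1500 / (0.3·0.1500 + 0.7·0.8500) ≈ 0.0703
After 'pass': P(spam) = 0.3·0.0703 / (0.3·0.0703 + 0.7·0.9297) ≈ 0.0314
After 'pass': P(spam) = 0.3·0.0314 / (0.3·0.0314 + 0.7·0.9686) ≈ 0.0137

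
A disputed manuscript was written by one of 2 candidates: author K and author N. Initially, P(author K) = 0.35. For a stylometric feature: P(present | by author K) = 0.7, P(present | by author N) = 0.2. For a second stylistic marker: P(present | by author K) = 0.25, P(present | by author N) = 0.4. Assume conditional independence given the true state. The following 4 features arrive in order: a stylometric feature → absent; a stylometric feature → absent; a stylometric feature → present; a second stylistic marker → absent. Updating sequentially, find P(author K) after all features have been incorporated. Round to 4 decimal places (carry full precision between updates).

0.2488

After a stylometric feature='absent': P(author K) = 0.3·0.3500 / (0.3·0.3500 + 0.8·0.6500) ≈ 0.1680
After a stylometric feature='absent': P(author K) = 0.3·0.1680 / (0.3·0.1680 + 0.8·0.8320) ≈ 0.0704
After a stylometric feature='present': P(author K) = 0.7·0.0704 / (0.7·0.0704 + 0.2·0.9296) ≈ 0.2095
After a second stylistic marker='absent': P(author K) = 0.75·0.2095 / (0.75·0.2095 + 0.6·0.7905) ≈ 0.2488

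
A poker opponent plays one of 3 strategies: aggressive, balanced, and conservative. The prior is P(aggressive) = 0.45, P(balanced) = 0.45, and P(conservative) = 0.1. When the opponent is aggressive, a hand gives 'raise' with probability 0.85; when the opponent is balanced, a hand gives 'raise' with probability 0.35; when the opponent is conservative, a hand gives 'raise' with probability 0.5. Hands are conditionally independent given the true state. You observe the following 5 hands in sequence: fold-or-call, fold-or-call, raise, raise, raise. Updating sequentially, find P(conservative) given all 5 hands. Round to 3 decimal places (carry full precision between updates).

After 'fold-or-call': normaliser = 0.15·0.4500 + 0.65·0.4500 + 0.5·0.1000; P(aggressive) ≈ 0.1646, P(balanced) ≈ 0.7134, P(conservative) ≈ 0.1220
After 'fold-or-call': normaliser = 0.15·0.1646 + 0.65·0.7134 + 0.5·0.1220; P(aggressive) ≈ 0.0450, P(balanced) ≈ 0.8441, P(conservative) ≈ 0.1110
After 'raise': normaliser = 0.85·0.0450 + 0.35·0.8441 + 0.5·0.1110; P(aggressive) ≈ 0.0982, P(balanced) ≈ 0.7592, P(conservative) ≈ 0.1426
After 'raise': normaliser = 0.85·0.0982 + 0.35·0.7592 + 0.5·0.1426; P(aggressive) ≈ 0.1985, P(balanced) ≈ 0.6319, P(conservative) ≈ 0.1696
After 'raise': normaliser = 0.85·0.1985 + 0.35·0.6319 + 0.5·0.1696; P(aggressive) ≈ 0.3554, P(balanced) ≈ 0.4659, P(conservative) ≈ 0.1786

0.179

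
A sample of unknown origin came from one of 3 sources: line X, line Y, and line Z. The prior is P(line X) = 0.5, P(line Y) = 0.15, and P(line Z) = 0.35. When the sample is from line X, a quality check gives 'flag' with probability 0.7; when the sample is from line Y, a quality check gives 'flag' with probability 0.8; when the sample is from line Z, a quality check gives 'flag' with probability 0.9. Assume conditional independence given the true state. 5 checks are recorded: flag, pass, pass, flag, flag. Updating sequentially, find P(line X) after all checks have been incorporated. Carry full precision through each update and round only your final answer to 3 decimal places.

0.733

Each posterior becomes the prior for the next update.
After 'flag': normaliser = 0.7·0.5000 + 0.8·0.1500 + 0.9·0.3500; P(line X) ≈ 0.4459, P(line Y) ≈ 0.1529, P(line Z) ≈ 0.4013
After 'pass': normaliser = 0.3·0.4459 + 0.2·0.1529 + 0.1·0.4013; P(line X) ≈ 0.6542, P(line Y) ≈ 0.1495, P(line Z) ≈ 0.1963
After 'pass': normaliser = 0.3·0.6542 + 0.2·0.1495 + 0.1·0.1963; P(line X) ≈ 0.7985, P(line Y) ≈ 0.1217, P(line Z) ≈ 0.0798
After 'flag': normaliser = 0.7·0.7985 + 0.8·0.1217 + 0.9·0.0798; P(line X) ≈ 0.7676, P(line Y) ≈ 0.1337, P(line Z) ≈ 0.0987
After 'flag': normaliser = 0.7·0.7676 + 0.8·0.1337 + 0.9·0.0987; P(line X) ≈ 0.7330, P(line Y) ≈ 0.1459, P(line Z) ≈ 0.1212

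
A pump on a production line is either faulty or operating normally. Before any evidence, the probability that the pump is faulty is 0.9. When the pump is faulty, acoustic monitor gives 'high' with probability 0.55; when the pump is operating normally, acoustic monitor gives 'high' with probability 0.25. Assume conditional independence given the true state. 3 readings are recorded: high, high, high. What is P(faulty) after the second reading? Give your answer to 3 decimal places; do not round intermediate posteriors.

After 'high': P(faulty) = 0.55·0.9000 / (0.55·0.9000 + 0.25·0.1000) ≈ 0.9519
After 'high': P(faulty) = 0.55·0.9519 / (0.55·0.9519 + 0.25·0.0481) ≈ 0.9776

0.978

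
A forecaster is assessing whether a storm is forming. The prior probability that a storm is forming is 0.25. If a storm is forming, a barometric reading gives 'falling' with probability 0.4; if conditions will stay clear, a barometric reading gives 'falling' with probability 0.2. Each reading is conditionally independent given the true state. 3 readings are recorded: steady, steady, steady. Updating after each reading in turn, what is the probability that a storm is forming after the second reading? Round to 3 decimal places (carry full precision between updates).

0.158

Each posterior becomes the prior for the next update.
After 'steady': P(storm) = 0.6·0.2500 / (0.6·0.2500 + 0.8·0.7500) ≈ 0.2000
After 'steady': P(storm) = 0.6·0.2000 / (0.6·0.2000 + 0.8·0.8000) ≈ 0.1579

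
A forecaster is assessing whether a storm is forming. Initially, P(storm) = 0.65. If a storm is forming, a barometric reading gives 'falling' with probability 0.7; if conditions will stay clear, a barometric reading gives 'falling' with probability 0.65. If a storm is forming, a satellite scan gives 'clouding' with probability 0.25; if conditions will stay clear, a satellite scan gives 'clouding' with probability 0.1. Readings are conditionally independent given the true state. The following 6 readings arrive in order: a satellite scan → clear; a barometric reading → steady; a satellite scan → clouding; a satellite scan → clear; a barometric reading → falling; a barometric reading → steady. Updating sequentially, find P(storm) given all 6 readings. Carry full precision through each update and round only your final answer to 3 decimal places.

After a satellite scan='clear': P(storm) = 0.75·0.6500 / (0.75·0.6500 + 0.9·0.3500) ≈ 0.6075
After a barometric reading='steady': P(storm) = 0.3·0.6075 / (0.3·0.6075 + 0.35·0.3925) ≈ 0.5702
After a satellite scan='clouding': P(storm) = 0.25·0.5702 / (0.25·0.5702 + 0.1·0.4298) ≈ 0.7683
After a satellite scan='clear': P(storm) = 0.75·0.7683 / (0.75·0.7683 + 0.9·0.2317) ≈ 0.7343
After a barometric reading='falling': P(storm) = 0.7·0.7343 / (0.7·0.7343 + 0.65·0.2657) ≈ 0.7485
After a barometric reading='steady': P(storm) = 0.3·0.7485 / (0.3·0.7485 + 0.35·0.2515) ≈ 0.7184

0.718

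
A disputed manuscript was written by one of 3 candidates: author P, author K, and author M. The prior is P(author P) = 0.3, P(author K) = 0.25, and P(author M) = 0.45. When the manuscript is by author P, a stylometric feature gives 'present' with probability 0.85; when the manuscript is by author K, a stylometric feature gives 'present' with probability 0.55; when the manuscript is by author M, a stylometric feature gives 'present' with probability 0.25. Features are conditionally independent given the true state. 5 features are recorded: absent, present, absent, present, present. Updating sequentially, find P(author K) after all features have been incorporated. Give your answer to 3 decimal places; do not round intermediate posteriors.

0.510

After 'absent': normaliser = 0.15·0.3000 + 0.45·0.2500 + 0.75·0.4500; P(author P) ≈ 0.0909, P(author K) ≈ 0.2273, P(author M) ≈ 0.6818
After 'present': normaliser = 0.85·0.0909 + 0.55·0.2273 + 0.25·0.6818; P(author P) ≈ 0.2073, P(author K) ≈ 0.3354, P(author M) ≈ 0.4573
After 'absent': normaliser = 0.15·0.2073 + 0.45·0.3354 + 0.75·0.4573; P(author P) ≈ 0.0592, P(author K) ≈ 0.2875, P(author M) ≈ 0.6533
After 'present': normaliser = 0.85·0.0592 + 0.55·0.2875 + 0.25·0.6533; P(author P) ≈ 0.1354, P(author K) ≈ 0.4253, P(author M) ≈ 0.4393
After 'present': normaliser = 0.85·0.1354 + 0.55·0.4253 + 0.25·0.4393; P(author P) ≈ 0.2509, P(author K) ≈ 0.5098, P(author M) ≈ 0.2394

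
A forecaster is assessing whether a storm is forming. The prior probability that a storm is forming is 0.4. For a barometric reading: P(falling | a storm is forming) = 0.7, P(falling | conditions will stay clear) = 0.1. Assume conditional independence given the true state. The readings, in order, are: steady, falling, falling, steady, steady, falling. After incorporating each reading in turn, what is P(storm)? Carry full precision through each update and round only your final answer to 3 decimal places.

After 'steady': P(storm) = 0.3·0.4000 / (0.3·0.4000 + 0.9·0.6000) ≈ 0.1818
After 'falling': P(storm) = 0.7·0.1818 / (0.7·0.1818 + 0.1·0.8182) ≈ 0.6087
After 'falling': P(storm) = 0.7·0.6087 / (0.7·0.6087 + 0.1·0.3913) ≈ 0.9159
After 'steady': P(storm) = 0.3·0.9159 / (0.3·0.9159 + 0.9·0.0841) ≈ 0.7840
After 'steady': P(storm) = 0.3·0.7840 / (0.3·0.7840 + 0.9·0.2160) ≈ 0.5475
After 'falling': P(storm) = 0.7·0.5475 / (0.7·0.5475 + 0.1·0.4525) ≈ 0.8944

0.894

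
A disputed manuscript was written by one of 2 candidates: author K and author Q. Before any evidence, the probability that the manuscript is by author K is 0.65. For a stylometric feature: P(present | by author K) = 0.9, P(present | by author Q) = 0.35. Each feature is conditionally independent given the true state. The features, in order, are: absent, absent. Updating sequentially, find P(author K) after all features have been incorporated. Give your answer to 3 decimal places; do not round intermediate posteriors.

0.042

After 'absent': P(author K) = 0.1·0.6500 / (0.1·0.6500 + 0.65·0.3500) ≈ 0.2222
After 'absent': P(author K) = 0.1·0.2222 / (0.1·0.2222 + 0.65·0.7778) ≈ 0.0421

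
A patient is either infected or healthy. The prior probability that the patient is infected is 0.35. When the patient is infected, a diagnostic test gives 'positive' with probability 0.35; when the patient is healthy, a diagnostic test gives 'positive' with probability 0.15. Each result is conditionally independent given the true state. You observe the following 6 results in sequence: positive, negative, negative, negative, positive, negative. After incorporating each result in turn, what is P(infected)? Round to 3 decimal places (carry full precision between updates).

After 'positive': P(infected) = 0.35·0.3500 / (0.35·0.3500 + 0.15·0.6500) ≈ 0.5568
After 'negative': P(infected) = 0.65·0.5568 / (0.65·0.5568 + 0.85·0.4432) ≈ 0.4900
After 'negative': P(infected) = 0.65·0.4900 / (0.65·0.4900 + 0.85·0.5100) ≈ 0.4235
After 'negative': P(infected) = 0.65·0.4235 / (0.65·0.4235 + 0.85·0.5765) ≈ 0.3597
After 'positive': P(infected) = 0.35·0.3597 / (0.35·0.3597 + 0.15·0.6403) ≈ 0.5673
After 'negative': P(infected) = 0.65·0.5673 / (0.65·0.5673 + 0.85·0.4327) ≈ 0.5006

0.501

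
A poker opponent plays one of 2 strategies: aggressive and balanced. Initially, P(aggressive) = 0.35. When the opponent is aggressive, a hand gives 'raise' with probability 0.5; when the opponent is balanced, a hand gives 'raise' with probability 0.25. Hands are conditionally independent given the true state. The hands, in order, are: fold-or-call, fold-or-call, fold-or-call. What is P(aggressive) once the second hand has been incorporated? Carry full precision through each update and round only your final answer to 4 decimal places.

After 'fold-or-call': P(aggressive) = 0.5·0.3500 / (0.5·0.3500 + 0.75·0.6500) ≈ 0.2642
After 'fold-or-call': P(aggressive) = 0.5·0.2642 / (0.5·0.2642 + 0.75·0.7358) ≈ 0.1931

0.1931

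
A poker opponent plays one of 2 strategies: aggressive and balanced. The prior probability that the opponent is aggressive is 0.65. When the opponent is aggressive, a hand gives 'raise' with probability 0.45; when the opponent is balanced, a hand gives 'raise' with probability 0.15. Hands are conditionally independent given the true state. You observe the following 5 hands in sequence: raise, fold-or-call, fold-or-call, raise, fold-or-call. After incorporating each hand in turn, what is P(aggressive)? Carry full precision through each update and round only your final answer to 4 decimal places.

0.8191

After 'raise': P(aggressive) = 0.45·0.6500 / (0.45·0.6500 + 0.15·0.3500) ≈ 0.8478
After 'fold-or-call': P(aggressive) = 0.55·0.8478 / (0.55·0.8478 + 0.85·0.1522) ≈ 0.7828
After 'fold-or-call': P(aggressive) = 0.55·0.7828 / (0.55·0.7828 + 0.85·0.2172) ≈ 0.6999
After 'raise': P(aggressive) = 0.45·0.6999 / (0.45·0.6999 + 0.15·0.3001) ≈ 0.8750
After 'fold-or-call': P(aggressive) = 0.55·0.8750 / (0.55·0.8750 + 0.85·0.1250) ≈ 0.8191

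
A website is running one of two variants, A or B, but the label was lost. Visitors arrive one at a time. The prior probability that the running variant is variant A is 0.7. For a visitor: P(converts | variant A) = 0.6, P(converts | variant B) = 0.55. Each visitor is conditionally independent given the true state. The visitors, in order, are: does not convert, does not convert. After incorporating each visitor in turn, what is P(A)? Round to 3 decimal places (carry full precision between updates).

0.648

After 'does not convert': P(A) = 0.4·0.7000 / (0.4·0.7000 + 0.45·0.3000) ≈ 0.6747
After 'does not convert': P(A) = 0.4·0.6747 / (0.4·0.6747 + 0.45·0.3253) ≈ 0.6483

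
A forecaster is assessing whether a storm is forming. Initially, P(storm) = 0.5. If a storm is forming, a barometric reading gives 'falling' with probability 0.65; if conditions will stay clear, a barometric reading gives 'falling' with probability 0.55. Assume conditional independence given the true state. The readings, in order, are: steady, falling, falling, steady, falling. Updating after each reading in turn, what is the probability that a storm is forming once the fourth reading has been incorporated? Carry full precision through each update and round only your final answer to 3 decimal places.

0.458

Each posterior becomes the prior for the next update.
After 'steady': P(storm) = 0.35·0.5000 / (0.35·0.5000 + 0.45·0.5000) ≈ 0.4375
After 'falling': P(storm) = 0.65·0.4375 / (0.65·0.4375 + 0.55·0.5625) ≈ 0.4789
After 'falling': P(storm) = 0.65·0.4789 / (0.65·0.4789 + 0.55·0.5211) ≈ 0.5207
After 'steady': P(storm) = 0.35·0.5207 / (0.35·0.5207 + 0.45·0.4793) ≈ 0.4580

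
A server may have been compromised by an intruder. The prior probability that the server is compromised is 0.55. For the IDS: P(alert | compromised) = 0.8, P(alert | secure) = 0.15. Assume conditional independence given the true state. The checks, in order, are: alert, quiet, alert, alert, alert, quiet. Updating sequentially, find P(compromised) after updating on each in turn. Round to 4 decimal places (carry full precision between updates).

After 'alert': P(compromised) = 0.8·0.5500 / (0.8·0.5500 + 0.15·0.4500) ≈ 0.8670
After 'quiet': P(compromised) = 0.2·0.8670 / (0.2·0.8670 + 0.85·0.1330) ≈ 0.6053
After 'alert': P(compromised) = 0.8·0.6053 / (0.8·0.6053 + 0.15·0.3947) ≈ 0.8911
After 'alert': P(compromised) = 0.8·0.8911 / (0.8·0.8911 + 0.15·0.1089) ≈ 0.9776
After 'alert': P(compromised) = 0.8·0.9776 / (0.8·0.9776 + 0.15·0.0224) ≈ 0.9957
After 'quiet': P(compromised) = 0.2·0.9957 / (0.2·0.9957 + 0.85·0.0043) ≈ 0.9821

0.9821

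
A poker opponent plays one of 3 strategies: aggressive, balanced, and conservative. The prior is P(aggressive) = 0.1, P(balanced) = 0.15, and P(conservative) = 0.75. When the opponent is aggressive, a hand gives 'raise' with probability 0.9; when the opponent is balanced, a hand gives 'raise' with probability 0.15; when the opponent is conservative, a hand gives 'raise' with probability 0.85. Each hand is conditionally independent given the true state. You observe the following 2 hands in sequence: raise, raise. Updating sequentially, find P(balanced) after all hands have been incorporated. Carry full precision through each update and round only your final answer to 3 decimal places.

Each posterior becomes the prior for the next update.
After 'raise': normaliser = 0.9·0.1000 + 0.15·0.1500 + 0.85·0.7500; P(aggressive) ≈ 0.1200, P(balanced) ≈ 0.0300, P(conservative) ≈ 0.8500
After 'raise': normaliser = 0.9·0.1200 + 0.15·0.0300 + 0.85·0.8500; P(aggressive) ≈ 0.1293, P(balanced) ≈ 0.0054, P(conservative) ≈ 0.8653

0.005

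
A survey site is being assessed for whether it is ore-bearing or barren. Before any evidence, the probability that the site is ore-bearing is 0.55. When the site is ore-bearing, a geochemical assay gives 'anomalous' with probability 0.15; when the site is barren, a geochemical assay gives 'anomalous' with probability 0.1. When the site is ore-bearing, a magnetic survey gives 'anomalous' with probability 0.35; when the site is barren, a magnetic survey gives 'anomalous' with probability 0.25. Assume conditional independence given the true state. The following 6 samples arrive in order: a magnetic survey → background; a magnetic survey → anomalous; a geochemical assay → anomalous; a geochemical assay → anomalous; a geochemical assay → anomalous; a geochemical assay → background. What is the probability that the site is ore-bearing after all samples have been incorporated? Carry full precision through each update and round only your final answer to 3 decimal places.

0.825

After a magnetic survey='background': P(ore) = 0.65·0.5500 / (0.65·0.5500 + 0.75·0.4500) ≈ 0.5144
After a magnetic survey='anomalous': P(ore) = 0.35·0.5144 / (0.35·0.5144 + 0.25·0.4856) ≈ 0.5973
After a geochemical assay='anomalous': P(ore) = 0.15·0.5973 / (0.15·0.5973 + 0.1·0.4027) ≈ 0.6899
After a geochemical assay='anomalous': P(ore) = 0.15·0.6899 / (0.15·0.6899 + 0.1·0.3101) ≈ 0.7694
After a geochemical assay='anomalous': P(ore) = 0.15·0.7694 / (0.15·0.7694 + 0.1·0.2306) ≈ 0.8335
After a geochemical assay='background': P(ore) = 0.85·0.8335 / (0.85·0.8335 + 0.9·0.1665) ≈ 0.8254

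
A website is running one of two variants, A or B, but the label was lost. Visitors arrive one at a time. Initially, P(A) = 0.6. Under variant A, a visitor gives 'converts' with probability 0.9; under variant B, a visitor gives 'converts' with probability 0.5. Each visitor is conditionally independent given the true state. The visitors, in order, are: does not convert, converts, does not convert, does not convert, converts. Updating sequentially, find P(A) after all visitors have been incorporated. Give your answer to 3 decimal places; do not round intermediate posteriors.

0.037

After 'does not convert': P(A) = 0.1·0.6000 / (0.1·0.6000 + 0.5·0.4000) ≈ 0.2308
After 'converts': P(A) = 0.9·0.2308 / (0.9·0.2308 + 0.5·0.7692) ≈ 0.3506
After 'does not convert': P(A) = 0.1·0.3506 / (0.1·0.3506 + 0.5·0.6494) ≈ 0.0975
After 'does not convert': P(A) = 0.1·0.0975 / (0.1·0.0975 + 0.5·0.9025) ≈ 0.0211
After 'converts': P(A) = 0.9·0.0211 / (0.9·0.0211 + 0.5·0.9789) ≈ 0.0374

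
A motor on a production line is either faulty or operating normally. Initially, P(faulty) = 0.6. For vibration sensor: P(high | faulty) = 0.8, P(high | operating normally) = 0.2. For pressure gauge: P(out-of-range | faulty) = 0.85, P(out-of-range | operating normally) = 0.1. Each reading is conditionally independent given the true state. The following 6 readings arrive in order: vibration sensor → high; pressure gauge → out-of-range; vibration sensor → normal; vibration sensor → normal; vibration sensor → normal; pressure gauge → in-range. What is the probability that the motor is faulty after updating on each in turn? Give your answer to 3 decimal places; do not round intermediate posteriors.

0.117

After vibration sensor='high': P(faulty) = 0.8·0.6000 / (0.8·0.6000 + 0.2·0.4000) ≈ 0.8571
After pressure gauge='out-of-range': P(faulty) = 0.85·0.8571 / (0.85·0.8571 + 0.1·0.1429) ≈ 0.9808
After vibration sensor='normal': P(faulty) = 0.2·0.9808 / (0.2·0.9808 + 0.8·0.0192) ≈ 0.9273
After vibration sensor='normal': P(faulty) = 0.2·0.9273 / (0.2·0.9273 + 0.8·0.0727) ≈ 0.7612
After vibration sensor='normal': P(faulty) = 0.2·0.7612 / (0.2·0.7612 + 0.8·0.2388) ≈ 0.4435
After pressure gauge='in-range': P(faulty) = 0.15·0.4435 / (0.15·0.4435 + 0.9·0.5565) ≈ 0.1172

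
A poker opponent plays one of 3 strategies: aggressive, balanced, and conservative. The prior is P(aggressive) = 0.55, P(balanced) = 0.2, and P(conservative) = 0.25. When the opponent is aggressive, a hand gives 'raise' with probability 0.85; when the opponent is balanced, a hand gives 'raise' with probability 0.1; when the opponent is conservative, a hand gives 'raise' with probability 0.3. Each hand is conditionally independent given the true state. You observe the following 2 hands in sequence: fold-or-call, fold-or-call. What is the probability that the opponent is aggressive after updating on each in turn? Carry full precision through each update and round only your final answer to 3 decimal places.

After 'fold-or-call': normaliser = 0.15·0.5500 + 0.9·0.2000 + 0.7·0.2500; P(aggressive) ≈ 0.1886, P(balanced) ≈ 0.4114, P(conservative) ≈ 0.4000
After 'fold-or-call': normaliser = 0.15·0.1886 + 0.9·0.4114 + 0.7·0.4000; P(aggressive) ≈ 0.0417, P(balanced) ≈ 0.5457, P(conservative) ≈ 0.4126

0.042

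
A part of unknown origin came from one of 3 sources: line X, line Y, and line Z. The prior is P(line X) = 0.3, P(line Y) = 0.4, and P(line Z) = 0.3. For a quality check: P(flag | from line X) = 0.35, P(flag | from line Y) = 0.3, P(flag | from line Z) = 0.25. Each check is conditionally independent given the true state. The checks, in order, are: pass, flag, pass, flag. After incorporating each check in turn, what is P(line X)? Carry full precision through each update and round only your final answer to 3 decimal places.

After 'pass': normaliser = 0.65·0.3000 + 0.7·0.4000 + 0.75·0.3000; P(line X) ≈ 0.2786, P(line Y) ≈ 0.4000, P(line Z) ≈ 0.3214
After 'flag': normaliser = 0.35·0.2786 + 0.3·0.4000 + 0.25·0.3214; P(line X) ≈ 0.3273, P(line Y) ≈ 0.4029, P(line Z) ≈ 0.2698
After 'pass': normaliser = 0.65·0.3273 + 0.7·0.4029 + 0.75·0.2698; P(line X) ≈ 0.3052, P(line Y) ≈ 0.4045, P(line Z) ≈ 0.2902
After 'flag': normaliser = 0.35·0.3052 + 0.3·0.4045 + 0.25·0.2902; P(line X) ≈ 0.3552, P(line Y) ≈ 0.4035, P(line Z) ≈ 0.2413

0.355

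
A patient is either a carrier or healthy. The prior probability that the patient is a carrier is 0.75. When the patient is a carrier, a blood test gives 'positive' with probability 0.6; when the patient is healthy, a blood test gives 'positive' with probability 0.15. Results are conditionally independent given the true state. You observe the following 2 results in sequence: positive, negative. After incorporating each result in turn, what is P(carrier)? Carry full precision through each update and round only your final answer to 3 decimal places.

After 'positive': P(carrier) = 0.6·0.7500 / (0.6·0.7500 + 0.15·0.2500) ≈ 0.9231
After 'negative': P(carrier) = 0.4·0.9231 / (0.4·0.9231 + 0.85·0.0769) ≈ 0.8496

0.850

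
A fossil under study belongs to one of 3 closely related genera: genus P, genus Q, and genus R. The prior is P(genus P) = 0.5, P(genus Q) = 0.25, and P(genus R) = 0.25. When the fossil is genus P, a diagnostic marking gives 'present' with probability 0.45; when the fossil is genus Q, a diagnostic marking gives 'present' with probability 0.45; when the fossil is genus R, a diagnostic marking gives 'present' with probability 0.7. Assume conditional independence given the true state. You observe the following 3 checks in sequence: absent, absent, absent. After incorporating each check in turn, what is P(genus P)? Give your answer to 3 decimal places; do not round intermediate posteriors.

After 'absent': normaliser = 0.55·0.5000 + 0.55·0.2500 + 0.3·0.2500; P(genus P) ≈ 0.5641, P(genus Q) ≈ 0.2821, P(genus R) ≈ 0.1538
After 'absent': normaliser = 0.55·0.5641 + 0.55·0.2821 + 0.3·0.1538; P(genus P) ≈ 0.6065, P(genus Q) ≈ 0.3033, P(genus R) ≈ 0.0902
After 'absent': normaliser = 0.55·0.6065 + 0.55·0.3033 + 0.3·0.0902; P(genus P) ≈ 0.6325, P(genus Q) ≈ 0.3162, P(genus R) ≈ 0.0513

0.632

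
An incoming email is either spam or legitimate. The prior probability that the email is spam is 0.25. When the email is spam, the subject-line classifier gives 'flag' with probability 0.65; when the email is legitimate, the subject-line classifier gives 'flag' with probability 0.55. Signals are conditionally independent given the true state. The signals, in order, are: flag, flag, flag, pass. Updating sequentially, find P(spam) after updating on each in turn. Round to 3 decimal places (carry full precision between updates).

0.300

Apply Bayes' rule sequentially, carrying P(spam) forward.
After 'flag': P(spam) = 0.65·0.2500 / (0.65·0.2500 + 0.55·0.7500) ≈ 0.2826
After 'flag': P(spam) = 0.65·0.2826 / (0.65·0.2826 + 0.55·0.7174) ≈ 0.3177
After 'flag': P(spam) = 0.65·0.3177 / (0.65·0.3177 + 0.55·0.6823) ≈ 0.3549
After 'pass': P(spam) = 0.35·0.3549 / (0.35·0.3549 + 0.45·0.6451) ≈ 0.2997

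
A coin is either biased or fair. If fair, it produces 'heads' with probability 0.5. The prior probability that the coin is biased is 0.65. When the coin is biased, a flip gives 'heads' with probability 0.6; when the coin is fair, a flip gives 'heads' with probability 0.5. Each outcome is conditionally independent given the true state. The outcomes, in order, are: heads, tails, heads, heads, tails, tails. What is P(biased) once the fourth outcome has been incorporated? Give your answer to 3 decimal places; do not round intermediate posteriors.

After 'heads': P(biased) = 0.6·0.6500 / (0.6·0.6500 + 0.5·0.3500) ≈ 0.6903
After 'tails': P(biased) = 0.4·0.6903 / (0.4·0.6903 + 0.5·0.3097) ≈ 0.6407
After 'heads': P(biased) = 0.6·0.6407 / (0.6·0.6407 + 0.5·0.3593) ≈ 0.6815
After 'heads': P(biased) = 0.6·0.6815 / (0.6·0.6815 + 0.5·0.3185) ≈ 0.7197

0.720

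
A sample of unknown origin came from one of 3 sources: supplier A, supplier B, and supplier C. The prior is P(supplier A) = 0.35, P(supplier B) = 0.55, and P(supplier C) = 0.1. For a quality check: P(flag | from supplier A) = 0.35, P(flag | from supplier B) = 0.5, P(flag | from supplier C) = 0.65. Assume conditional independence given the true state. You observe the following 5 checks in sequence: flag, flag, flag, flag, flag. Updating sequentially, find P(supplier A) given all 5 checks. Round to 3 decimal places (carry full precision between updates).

0.060

After 'flag': normaliser = 0.35·0.3500 + 0.5·0.5500 + 0.65·0.1000; P(supplier A) ≈ 0.2649, P(supplier B) ≈ 0.5946, P(supplier C) ≈ 0.1405
After 'flag': normaliser = 0.35·0.2649 + 0.5·0.5946 + 0.65·0.1405; P(supplier A) ≈ 0.1926, P(supplier B) ≈ 0.6176, P(supplier C) ≈ 0.1898
After 'flag': normaliser = 0.35·0.1926 + 0.5·0.6176 + 0.65·0.1898; P(supplier A) ≈ 0.1349, P(supplier B) ≈ 0.6182, P(supplier C) ≈ 0.2469
After 'flag': normaliser = 0.35·0.1349 + 0.5·0.6182 + 0.65·0.2469; P(supplier A) ≈ 0.0914, P(supplier B) ≈ 0.5981, P(supplier C) ≈ 0.3106
After 'flag': normaliser = 0.35·0.0914 + 0.5·0.5981 + 0.65·0.3106; P(supplier A) ≈ 0.0600, P(supplier B) ≈ 0.5612, P(supplier C) ≈ 0.3788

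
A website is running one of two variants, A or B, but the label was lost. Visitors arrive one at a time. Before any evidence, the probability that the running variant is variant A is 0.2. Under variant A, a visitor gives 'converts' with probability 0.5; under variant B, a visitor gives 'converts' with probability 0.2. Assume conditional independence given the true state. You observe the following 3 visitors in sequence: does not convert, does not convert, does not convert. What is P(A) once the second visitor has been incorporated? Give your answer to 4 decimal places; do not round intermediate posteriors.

0.0890

After 'does not convert': P(A) = 0.5·0.2000 / (0.5·0.2000 + 0.8·0.8000) ≈ 0.1351
After 'does not convert': P(A) = 0.5·0.1351 / (0.5·0.1351 + 0.8·0.8649) ≈ 0.0890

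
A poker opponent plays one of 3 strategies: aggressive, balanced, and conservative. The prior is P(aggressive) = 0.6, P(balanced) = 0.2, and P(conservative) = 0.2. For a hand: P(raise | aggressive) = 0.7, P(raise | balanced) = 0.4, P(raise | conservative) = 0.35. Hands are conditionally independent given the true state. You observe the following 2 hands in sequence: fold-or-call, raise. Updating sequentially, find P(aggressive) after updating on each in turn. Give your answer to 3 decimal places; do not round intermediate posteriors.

After 'fold-or-call': normaliser = 0.3·0.6000 + 0.6·0.2000 + 0.65·0.2000; P(aggressive) ≈ 0.4186, P(balanced) ≈ 0.2791, P(conservative) ≈ 0.3023
After 'raise': normaliser = 0.7·0.4186 + 0.4·0.2791 + 0.35·0.3023; P(aggressive) ≈ 0.5740, P(balanced) ≈ 0.2187, P(conservative) ≈ 0.2073

0.574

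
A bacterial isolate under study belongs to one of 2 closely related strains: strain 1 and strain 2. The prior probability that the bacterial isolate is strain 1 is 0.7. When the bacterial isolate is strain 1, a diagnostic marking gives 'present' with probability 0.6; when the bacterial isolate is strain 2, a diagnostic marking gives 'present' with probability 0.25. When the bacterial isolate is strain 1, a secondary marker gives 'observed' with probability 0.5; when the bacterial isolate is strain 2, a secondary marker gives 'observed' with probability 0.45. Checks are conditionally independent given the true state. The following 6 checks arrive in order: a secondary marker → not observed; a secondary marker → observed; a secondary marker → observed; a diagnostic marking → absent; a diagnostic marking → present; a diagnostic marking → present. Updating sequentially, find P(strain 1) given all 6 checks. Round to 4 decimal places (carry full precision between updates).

After a secondary marker='not observed': P(strain 1) = 0.5·0.7000 / (0.5·0.7000 + 0.55·0.3000) ≈ 0.6796
After a secondary marker='observed': P(strain 1) = 0.5·0.6796 / (0.5·0.6796 + 0.45·0.3204) ≈ 0.7021
After a secondary marker='observed': P(strain 1) = 0.5·0.7021 / (0.5·0.7021 + 0.45·0.2979) ≈ 0.7237
After a diagnostic marking='absent': P(strain 1) = 0.4·0.7237 / (0.4·0.7237 + 0.75·0.2763) ≈ 0.5828
After a diagnostic marking='present': P(strain 1) = 0.6·0.5828 / (0.6·0.5828 + 0.25·0.4172) ≈ 0.7702
After a diagnostic marking='present': P(strain 1) = 0.6·0.7702 / (0.6·0.7702 + 0.25·0.2298) ≈ 0.8894

0.8894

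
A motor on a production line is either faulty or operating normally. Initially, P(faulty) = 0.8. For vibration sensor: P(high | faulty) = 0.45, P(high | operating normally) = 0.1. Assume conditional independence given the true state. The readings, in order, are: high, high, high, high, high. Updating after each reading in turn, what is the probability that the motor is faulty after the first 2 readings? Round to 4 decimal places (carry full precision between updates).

0.9878

After 'high': P(faulty) = 0.45·0.8000 / (0.45·0.8000 + 0.1·0.2000) ≈ 0.9474
After 'high': P(faulty) = 0.45·0.9474 / (0.45·0.9474 + 0.1·0.0526) ≈ 0.9878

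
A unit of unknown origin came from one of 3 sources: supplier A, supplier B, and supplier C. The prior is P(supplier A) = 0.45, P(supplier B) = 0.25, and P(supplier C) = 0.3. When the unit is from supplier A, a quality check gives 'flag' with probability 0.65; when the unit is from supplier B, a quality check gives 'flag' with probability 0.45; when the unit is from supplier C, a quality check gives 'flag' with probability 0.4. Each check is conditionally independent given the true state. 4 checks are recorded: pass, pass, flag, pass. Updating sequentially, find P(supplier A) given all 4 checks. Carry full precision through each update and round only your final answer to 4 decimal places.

0.2193

Each posterior becomes the prior for the next update.
After 'pass': normaliser = 0.35·0.4500 + 0.55·0.2500 + 0.6·0.3000; P(supplier A) ≈ 0.3316, P(supplier B) ≈ 0.2895, P(supplier C) ≈ 0.3789
After 'pass': normaliser = 0.35·0.3316 + 0.55·0.2895 + 0.6·0.3789; P(supplier A) ≈ 0.2309, P(supplier B) ≈ 0.3168, P(supplier C) ≈ 0.4524
After 'flag': normaliser = 0.65·0.2309 + 0.45·0.3168 + 0.4·0.4524; P(supplier A) ≈ 0.3169, P(supplier B) ≈ 0.3010, P(supplier C) ≈ 0.3821
After 'pass': normaliser = 0.35·0.3169 + 0.55·0.3010 + 0.6·0.3821; P(supplier A) ≈ 0.2193, P(supplier B) ≈ 0.3273, P(supplier C) ≈ 0.4533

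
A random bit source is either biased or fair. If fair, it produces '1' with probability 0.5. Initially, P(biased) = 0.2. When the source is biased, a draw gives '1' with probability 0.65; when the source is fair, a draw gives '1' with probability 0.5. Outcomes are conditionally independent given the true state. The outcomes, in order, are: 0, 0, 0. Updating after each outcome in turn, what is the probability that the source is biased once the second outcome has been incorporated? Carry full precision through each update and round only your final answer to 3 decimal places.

After '0': P(biased) = 0.35·0.2000 / (0.35·0.2000 + 0.5·0.8000) ≈ 0.1489
After '0': P(biased) = 0.35·0.1489 / (0.35·0.1489 + 0.5·0.8511) ≈ 0.1091

0.109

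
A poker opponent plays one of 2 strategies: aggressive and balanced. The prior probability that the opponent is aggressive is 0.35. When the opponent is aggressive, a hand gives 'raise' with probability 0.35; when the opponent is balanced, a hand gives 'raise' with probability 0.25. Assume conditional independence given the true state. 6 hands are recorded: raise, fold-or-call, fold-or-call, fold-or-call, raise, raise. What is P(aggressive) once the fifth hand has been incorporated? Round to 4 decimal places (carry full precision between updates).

0.4072

After 'raise': P(aggressive) = 0.35·0.3500 / (0.35·0.3500 + 0.25·0.6500) ≈ 0.4298
After 'fold-or-call': P(aggressive) = 0.65·0.4298 / (0.65·0.4298 + 0.75·0.5702) ≈ 0.3952
After 'fold-or-call': P(aggressive) = 0.65·0.3952 / (0.65·0.3952 + 0.75·0.6048) ≈ 0.3615
After 'fold-or-call': P(aggressive) = 0.65·0.3615 / (0.65·0.3615 + 0.75·0.6385) ≈ 0.3292
After 'raise': P(aggressive) = 0.35·0.3292 / (0.35·0.3292 + 0.25·0.6708) ≈ 0.4072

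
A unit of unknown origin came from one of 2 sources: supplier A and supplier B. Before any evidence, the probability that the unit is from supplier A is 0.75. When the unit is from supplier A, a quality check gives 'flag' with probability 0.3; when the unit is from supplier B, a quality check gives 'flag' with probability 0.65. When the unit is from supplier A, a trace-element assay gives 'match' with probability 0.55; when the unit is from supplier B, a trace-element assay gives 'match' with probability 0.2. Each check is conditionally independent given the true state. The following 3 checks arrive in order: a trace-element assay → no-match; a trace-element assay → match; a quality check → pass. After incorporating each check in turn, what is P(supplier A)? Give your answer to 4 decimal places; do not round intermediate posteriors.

After a trace-element assay='no-match': P(supplier A) = 0.45·0.7500 / (0.45·0.7500 + 0.8·0.2500) ≈ 0.6279
After a trace-element assay='match': P(supplier A) = 0.55·0.6279 / (0.55·0.6279 + 0.2·0.3721) ≈ 0.8227
After a quality check='pass': P(supplier A) = 0.7·0.8227 / (0.7·0.8227 + 0.35·0.1773) ≈ 0.9027

0.9027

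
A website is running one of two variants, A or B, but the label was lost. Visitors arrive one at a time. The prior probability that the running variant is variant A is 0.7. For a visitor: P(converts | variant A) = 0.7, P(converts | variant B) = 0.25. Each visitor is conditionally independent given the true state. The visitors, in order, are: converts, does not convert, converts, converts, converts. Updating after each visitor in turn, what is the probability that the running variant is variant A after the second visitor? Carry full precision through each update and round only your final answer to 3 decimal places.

0.723

After 'converts': P(A) = 0.7·0.7000 / (0.7·0.7000 + 0.25·0.3000) ≈ 0.8673
After 'does not convert': P(A) = 0.3·0.8673 / (0.3·0.8673 + 0.75·0.1327) ≈ 0.7232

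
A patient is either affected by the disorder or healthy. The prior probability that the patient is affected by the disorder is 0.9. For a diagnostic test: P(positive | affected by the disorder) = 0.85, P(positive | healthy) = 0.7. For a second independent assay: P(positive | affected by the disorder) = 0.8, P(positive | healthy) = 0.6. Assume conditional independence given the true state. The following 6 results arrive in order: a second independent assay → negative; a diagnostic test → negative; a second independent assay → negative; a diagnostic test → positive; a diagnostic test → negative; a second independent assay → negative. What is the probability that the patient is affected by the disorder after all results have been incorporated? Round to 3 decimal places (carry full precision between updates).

After a second independent assay='negative': P(affected) = 0.2·0.9000 / (0.2·0.9000 + 0.4·0.1000) ≈ 0.8182
After a diagnostic test='negative': P(affected) = 0.15·0.8182 / (0.15·0.8182 + 0.3·0.1818) ≈ 0.6923
After a second independent assay='negative': P(affected) = 0.2·0.6923 / (0.2·0.6923 + 0.4·0.3077) ≈ 0.5294
After a diagnostic test='positive': P(affected) = 0.85·0.5294 / (0.85·0.5294 + 0.7·0.4706) ≈ 0.5774
After a diagnostic test='negative': P(affected) = 0.15·0.5774 / (0.15·0.5774 + 0.3·0.4226) ≈ 0.4058
After a second independent assay='negative': P(affected) = 0.2·0.4058 / (0.2·0.4058 + 0.4·0.5942) ≈ 0.2546

0.255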